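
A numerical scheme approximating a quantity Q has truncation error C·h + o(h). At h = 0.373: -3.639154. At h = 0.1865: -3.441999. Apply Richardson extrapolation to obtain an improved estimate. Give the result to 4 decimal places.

-3.2448

The leading error scales as h; refining by a factor of 2 reduces it by 2^1 = 2.
Extrapolated value = (2·A(h/2) − A(h)) / (2 − 1)
= (2·(-3.441999) − (-3.639154)) / 1
= -3.244844 / 1 = -3.244844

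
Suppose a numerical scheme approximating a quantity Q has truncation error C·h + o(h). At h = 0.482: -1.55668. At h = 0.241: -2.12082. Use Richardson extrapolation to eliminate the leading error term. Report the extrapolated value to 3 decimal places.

-2.685

Extrapolated value = (2·A(h/2) − A(h)) / (2 − 1)
= (2·(-2.12082) − (-1.55668)) / 1
= -2.68496 / 1 = -2.68496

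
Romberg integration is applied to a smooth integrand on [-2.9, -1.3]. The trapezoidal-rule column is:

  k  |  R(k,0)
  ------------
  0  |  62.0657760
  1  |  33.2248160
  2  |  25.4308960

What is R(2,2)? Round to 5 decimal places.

Richardson extrapolation on the trapezoidal column (denominator 4−1=3):
R(1,1) = (4·33.2248160 − 62.0657760) / 3 = 23.6111627
R(2,1) = (4·25.4308960 − 33.2248160) / 3 = 22.8329227
R(2,2) = 22.8329227 + (22.8329227 − 23.6111627)/15 = 22.7810400

22.78104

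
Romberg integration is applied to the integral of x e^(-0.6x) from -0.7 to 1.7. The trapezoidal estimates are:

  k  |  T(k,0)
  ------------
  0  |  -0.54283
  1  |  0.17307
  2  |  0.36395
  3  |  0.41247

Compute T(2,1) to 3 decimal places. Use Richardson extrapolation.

Richardson extrapolation on the trapezoidal column (denominator 4−1=3):
T(2,1) = 0.36395 + (0.36395 − 0.17307)/3 = 0.42758

0.428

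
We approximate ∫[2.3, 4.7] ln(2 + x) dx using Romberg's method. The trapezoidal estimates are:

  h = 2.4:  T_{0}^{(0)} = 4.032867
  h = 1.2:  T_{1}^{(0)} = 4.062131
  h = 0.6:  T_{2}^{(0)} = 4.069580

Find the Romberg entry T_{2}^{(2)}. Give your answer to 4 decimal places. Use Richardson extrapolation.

T_{1}^{(1)} = (4·4.062131 − 4.032867) / 3 = 4.071886
T_{2}^{(1)} = (4·4.069580 − 4.062131) / 3 = 4.072063
T_{2}^{(2)} = 4.072063 + (4.072063 − 4.071886)/15 = 4.072075

4.0721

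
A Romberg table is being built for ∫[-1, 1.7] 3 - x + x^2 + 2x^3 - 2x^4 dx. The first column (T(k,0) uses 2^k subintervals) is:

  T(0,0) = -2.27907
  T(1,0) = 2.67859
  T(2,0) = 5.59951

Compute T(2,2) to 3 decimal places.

Richardson extrapolation on the trapezoidal column (denominator 4−1=3):
T(1,1) = 2.67859 + (2.67859 − (-2.27907))/3 = 4.33114
T(2,1) = 5.59951 + (5.59951 − 2.67859)/3 = 6.57315
T(2,2) = 6.57315 + (6.57315 − 4.33114)/15 = 6.72262

6.723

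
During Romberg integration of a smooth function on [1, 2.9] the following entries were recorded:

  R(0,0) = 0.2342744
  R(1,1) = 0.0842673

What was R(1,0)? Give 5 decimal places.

From R(1,1) = (4·R(1,0) − R(0,0))/3, solve for R(1,0):
4·R(1,0) = 3·0.0842673 + 0.2342744 = 0.4870763
R(1,0) = 0.1217691

0.12177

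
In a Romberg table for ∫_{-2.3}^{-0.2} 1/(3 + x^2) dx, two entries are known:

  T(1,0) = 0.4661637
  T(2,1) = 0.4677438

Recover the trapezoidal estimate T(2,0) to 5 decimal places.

From T(2,1) = (4·T(2,0) − T(1,0))/3, solve for T(2,0):
4·T(2,0) = 3·0.4677438 + 0.4661637 = 1.8693951
T(2,0) = 0.4673488

0.46735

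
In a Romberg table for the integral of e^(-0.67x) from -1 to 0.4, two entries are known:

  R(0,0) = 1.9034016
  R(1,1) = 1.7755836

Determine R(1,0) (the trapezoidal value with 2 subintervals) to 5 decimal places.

From R(1,1) = (4·R(1,0) − R(0,0))/3, solve for R(1,0):
4·R(1,0) = 3·1.7755836 + 1.9034016 = 7.2301524
R(1,0) = 1.8075381

1.80754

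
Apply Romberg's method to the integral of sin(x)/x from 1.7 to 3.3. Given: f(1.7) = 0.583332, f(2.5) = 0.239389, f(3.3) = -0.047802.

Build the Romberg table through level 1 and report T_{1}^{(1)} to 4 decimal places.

T_{0}^{(0)} (trapezoid, 1 panel, h=1.6000): 0.428424
T_{1}^{(0)} (trapezoid, 2 panels, h=0.8000): 0.405723
T_{1}^{(1)} = 0.405723 + (0.405723 − 0.428424)/3 = 0.398156

0.3982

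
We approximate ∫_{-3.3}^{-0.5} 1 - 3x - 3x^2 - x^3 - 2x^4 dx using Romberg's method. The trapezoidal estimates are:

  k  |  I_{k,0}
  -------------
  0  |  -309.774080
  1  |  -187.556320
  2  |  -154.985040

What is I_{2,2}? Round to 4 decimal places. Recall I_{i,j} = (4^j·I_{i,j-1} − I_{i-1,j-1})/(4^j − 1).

Richardson extrapolation on the trapezoidal column (denominator 4−1=3):
I_{1,1} = (4·(-187.556320) − (-309.774080)) / 3 = -146.817067
I_{2,1} = -154.985040 + (-154.985040 − (-187.556320))/3 = -144.127947
I_{2,2} = (16·(-144.127947) − (-146.817067)) / 15 = -143.948672

-143.9487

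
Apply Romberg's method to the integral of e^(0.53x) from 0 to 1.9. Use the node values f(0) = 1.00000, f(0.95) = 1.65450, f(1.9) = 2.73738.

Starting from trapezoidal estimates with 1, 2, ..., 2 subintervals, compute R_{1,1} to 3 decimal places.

3.279

R_{0,0} (trapezoid, 1 panel, h=1.9000): 3.55051
R_{1,0} (trapezoid, 2 panels, h=0.9500): 3.34703
R_{1,1} = 3.34703 + (3.34703 − 3.55051)/3 = 3.27920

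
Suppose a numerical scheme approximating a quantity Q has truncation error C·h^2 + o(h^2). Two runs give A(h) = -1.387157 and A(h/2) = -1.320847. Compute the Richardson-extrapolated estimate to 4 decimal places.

Extrapolated value = (4·A(h/2) − A(h)) / (4 − 1)
= (4·(-1.320847) − (-1.387157)) / 3
= -3.896231 / 3 = -1.298744

-1.2987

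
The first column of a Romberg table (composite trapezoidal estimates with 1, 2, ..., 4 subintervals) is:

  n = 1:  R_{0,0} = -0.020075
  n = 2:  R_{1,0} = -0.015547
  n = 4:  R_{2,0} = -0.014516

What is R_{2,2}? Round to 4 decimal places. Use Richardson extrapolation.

-0.0142

Richardson extrapolation on the trapezoidal column (denominator 4−1=3):
R_{1,1} = -0.015547 + (-0.015547 − (-0.020075))/3 = -0.014038
R_{2,1} = -0.014516 + (-0.014516 − (-0.015547))/3 = -0.014172
R_{2,2} = -0.014172 + (-0.014172 − (-0.014038))/15 = -0.014181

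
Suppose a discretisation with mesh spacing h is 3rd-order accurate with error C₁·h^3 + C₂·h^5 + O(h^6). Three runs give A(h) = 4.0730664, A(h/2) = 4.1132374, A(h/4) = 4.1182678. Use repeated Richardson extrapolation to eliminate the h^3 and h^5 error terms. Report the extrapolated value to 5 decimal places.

First eliminate the h^3 term (factor 2^3 = 8):
  B₁ = (8·4.1132374 − 4.0730664)/7 = 4.1189761
  B₂ = (8·4.1182678 − 4.1132374)/7 = 4.1189864
Then eliminate the h^5 term (factor 2^5 = 32):
  (32·4.1189864 − 4.1189761)/31 = 4.1189867

4.11899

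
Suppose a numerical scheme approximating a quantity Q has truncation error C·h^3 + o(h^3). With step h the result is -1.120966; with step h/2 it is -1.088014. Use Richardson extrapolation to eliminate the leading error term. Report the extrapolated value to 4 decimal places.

-1.0833

The leading error scales as h^3; refining by a factor of 2 reduces it by 2^3 = 8.
Extrapolated value = (8·A(h/2) − A(h)) / (8 − 1)
= (8·(-1.088014) − (-1.120966)) / 7
= -7.583146 / 7 = -1.083307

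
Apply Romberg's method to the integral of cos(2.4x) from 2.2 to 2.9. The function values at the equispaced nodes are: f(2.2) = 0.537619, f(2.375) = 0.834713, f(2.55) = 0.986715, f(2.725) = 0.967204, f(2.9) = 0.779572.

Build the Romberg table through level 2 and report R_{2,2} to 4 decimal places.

0.6123

R_{0,0} (trapezoid, 1 panel, h=0.7000): 0.461017
R_{1,0} (trapezoid, 2 panels, h=0.3500): 0.575859
R_{2,0} (trapezoid, 4 panels, h=0.1750): 0.603265
R_{1,1} = 0.575859 + (0.575859 − 0.461017)/3 = 0.614140
R_{2,1} = 0.603265 + (0.603265 − 0.575859)/3 = 0.612400
R_{2,2} = 0.612400 + (0.612400 − 0.614140)/15 = 0.612284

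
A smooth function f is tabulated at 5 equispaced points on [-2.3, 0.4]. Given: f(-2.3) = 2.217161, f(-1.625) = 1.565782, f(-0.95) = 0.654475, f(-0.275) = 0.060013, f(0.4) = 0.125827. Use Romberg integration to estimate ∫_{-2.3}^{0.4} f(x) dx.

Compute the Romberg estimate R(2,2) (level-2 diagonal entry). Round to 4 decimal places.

R(0,0) (trapezoid, 1 panel, h=2.7000): 3.163034
R(1,0) (trapezoid, 2 panels, h=1.3500): 2.465058
R(2,0) (trapezoid, 4 panels, h=0.6750): 2.329941
R(1,1) = 2.465058 + (2.465058 − 3.163034)/3 = 2.232399
R(2,1) = 2.329941 + (2.329941 − 2.465058)/3 = 2.284902
R(2,2) = 2.284902 + (2.284902 − 2.232399)/15 = 2.288402

2.2884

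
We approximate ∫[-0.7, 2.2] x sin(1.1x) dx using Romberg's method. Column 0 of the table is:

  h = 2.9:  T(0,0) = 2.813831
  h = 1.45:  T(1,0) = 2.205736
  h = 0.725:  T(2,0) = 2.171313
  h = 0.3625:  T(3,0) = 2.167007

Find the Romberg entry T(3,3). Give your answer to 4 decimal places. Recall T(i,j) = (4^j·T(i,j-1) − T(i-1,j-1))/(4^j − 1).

2.1659

Richardson extrapolation on the trapezoidal column (denominator 4−1=3):
T(1,1) = 2.205736 + (2.205736 − 2.813831)/3 = 2.003038
T(2,1) = (4·2.171313 − 2.205736) / 3 = 2.159839
T(3,1) = 2.167007 + (2.167007 − 2.171313)/3 = 2.165572
T(2,2) = 2.159839 + (2.159839 − 2.003038)/15 = 2.170292
T(3,2) = (16·2.165572 − 2.159839) / 15 = 2.165954
T(3,3) = (64·2.165954 − 2.170292) / 63 = 2.165885
(Column j=1 coincides with Simpson's rule on the same nodes.)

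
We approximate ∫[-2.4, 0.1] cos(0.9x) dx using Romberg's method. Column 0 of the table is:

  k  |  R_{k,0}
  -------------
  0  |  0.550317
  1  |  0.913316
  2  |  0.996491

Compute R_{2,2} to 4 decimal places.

1.0235

R_{1,1} = 0.913316 + (0.913316 − 0.550317)/3 = 1.034316
R_{2,1} = 0.996491 + (0.996491 − 0.913316)/3 = 1.024216
R_{2,2} = (16·1.024216 − 1.034316) / 15 = 1.023543
(Column j=1 coincides with Simpson's rule on the same nodes.)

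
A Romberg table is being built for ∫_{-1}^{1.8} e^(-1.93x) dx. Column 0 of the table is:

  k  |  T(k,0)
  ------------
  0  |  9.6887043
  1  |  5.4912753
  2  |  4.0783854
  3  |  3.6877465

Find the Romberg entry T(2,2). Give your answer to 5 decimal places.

Richardson extrapolation on the trapezoidal column (denominator 4−1=3):
T(1,1) = 5.4912753 + (5.4912753 − 9.6887043)/3 = 4.0921323
T(2,1) = 4.0783854 + (4.0783854 − 5.4912753)/3 = 3.6074221
T(2,2) = 3.6074221 + (3.6074221 − 4.0921323)/15 = 3.5751081
(Column j=1 coincides with Simpson's rule on the same nodes.)

3.57511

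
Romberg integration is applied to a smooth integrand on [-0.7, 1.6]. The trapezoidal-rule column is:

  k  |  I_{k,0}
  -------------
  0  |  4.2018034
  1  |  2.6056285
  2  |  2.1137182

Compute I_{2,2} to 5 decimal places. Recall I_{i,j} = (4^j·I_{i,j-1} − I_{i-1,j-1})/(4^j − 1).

1.94149

I_{1,1} = (4·2.6056285 − 4.2018034) / 3 = 2.0735702
I_{2,1} = 2.1137182 + (2.1137182 − 2.6056285)/3 = 1.9497481
I_{2,2} = 1.9497481 + (1.9497481 − 2.0735702)/15 = 1.9414933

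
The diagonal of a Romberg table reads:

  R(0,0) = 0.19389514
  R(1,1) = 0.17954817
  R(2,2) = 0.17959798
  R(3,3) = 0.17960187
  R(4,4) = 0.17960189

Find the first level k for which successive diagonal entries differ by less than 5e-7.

|R(1,1) − R(0,0)| = 0.01434697 ≥ 5e-7
|R(2,2) − R(1,1)| = 0.00004981 ≥ 5e-7
|R(3,3) − R(2,2)| = 0.00000389 ≥ 5e-7
|R(4,4) − R(3,3)| = 0.00000002 < 5e-7

k = 4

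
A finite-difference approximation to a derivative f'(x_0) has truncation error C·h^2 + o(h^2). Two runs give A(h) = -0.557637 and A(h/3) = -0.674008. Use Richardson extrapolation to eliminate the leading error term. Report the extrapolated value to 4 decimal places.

The leading error scales as h^2; refining by a factor of 3 reduces it by 3^2 = 9.
Extrapolated value = (9·A(h/3) − A(h)) / (9 − 1)
= (9·(-0.674008) − (-0.557637)) / 8
= -5.508435 / 8 = -0.688554

-0.6886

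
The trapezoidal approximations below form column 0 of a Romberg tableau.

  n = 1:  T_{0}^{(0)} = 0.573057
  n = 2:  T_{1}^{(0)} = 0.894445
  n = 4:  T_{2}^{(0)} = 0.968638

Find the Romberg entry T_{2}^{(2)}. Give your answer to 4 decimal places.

0.9928

Richardson extrapolation on the trapezoidal column (denominator 4−1=3):
T_{1}^{(1)} = (4·0.894445 − 0.573057) / 3 = 1.001574
T_{2}^{(1)} = (4·0.968638 − 0.894445) / 3 = 0.993369
T_{2}^{(2)} = 0.993369 + (0.993369 − 1.001574)/15 = 0.992822
(Column j=1 coincides with Simpson's rule on the same nodes.)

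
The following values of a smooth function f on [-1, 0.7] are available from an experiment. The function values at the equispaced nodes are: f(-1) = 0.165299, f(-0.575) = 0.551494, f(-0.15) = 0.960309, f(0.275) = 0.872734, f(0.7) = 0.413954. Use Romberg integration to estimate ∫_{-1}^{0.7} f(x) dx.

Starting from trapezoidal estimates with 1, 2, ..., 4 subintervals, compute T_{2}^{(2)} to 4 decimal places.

1.1551

T_{0}^{(0)} (trapezoid, 1 panel, h=1.7000): 0.492365
T_{1}^{(0)} (trapezoid, 2 panels, h=0.8500): 1.062445
T_{2}^{(0)} (trapezoid, 4 panels, h=0.4250): 1.136519
T_{1}^{(1)} = 1.062445 + (1.062445 − 0.492365)/3 = 1.252472
T_{2}^{(1)} = 1.136519 + (1.136519 − 1.062445)/3 = 1.161210
T_{2}^{(2)} = 1.161210 + (1.161210 − 1.252472)/15 = 1.155126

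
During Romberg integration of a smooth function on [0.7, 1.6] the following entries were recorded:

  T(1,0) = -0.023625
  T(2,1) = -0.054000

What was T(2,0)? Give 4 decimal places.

-0.0464

From T(2,1) = (4·T(2,0) − T(1,0))/3, solve for T(2,0):
4·T(2,0) = 3·(-0.054000) + (-0.023625) = -0.185625
T(2,0) = -0.046406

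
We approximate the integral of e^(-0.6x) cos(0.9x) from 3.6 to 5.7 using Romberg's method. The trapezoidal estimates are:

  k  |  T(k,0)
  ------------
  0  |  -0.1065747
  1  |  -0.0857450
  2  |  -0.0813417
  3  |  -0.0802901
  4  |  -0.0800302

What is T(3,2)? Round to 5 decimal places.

-0.07994

T(2,1) = -0.0813417 + (-0.0813417 − (-0.0857450))/3 = -0.0798739
T(3,1) = (4·(-0.0802901) − (-0.0813417)) / 3 = -0.0799396
T(3,2) = (16·(-0.0799396) − (-0.0798739)) / 15 = -0.0799440
(Column j=1 coincides with Simpson's rule on the same nodes.)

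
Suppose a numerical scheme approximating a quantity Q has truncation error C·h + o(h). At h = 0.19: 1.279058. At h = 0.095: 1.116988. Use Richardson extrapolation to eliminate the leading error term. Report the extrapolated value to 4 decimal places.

The leading error scales as h; refining by a factor of 2 reduces it by 2^1 = 2.
Extrapolated value = (2·A(h/2) − A(h)) / (2 − 1)
= (2·1.116988 − 1.279058) / 1
= 0.954918 / 1 = 0.954918

0.9549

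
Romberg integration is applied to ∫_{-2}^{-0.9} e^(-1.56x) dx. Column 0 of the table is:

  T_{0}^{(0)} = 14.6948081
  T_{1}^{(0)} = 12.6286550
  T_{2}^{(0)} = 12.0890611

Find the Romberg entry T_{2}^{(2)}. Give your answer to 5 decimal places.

11.90715

T_{1}^{(1)} = (4·12.6286550 − 14.6948081) / 3 = 11.9399373
T_{2}^{(1)} = (4·12.0890611 − 12.6286550) / 3 = 11.9091965
T_{2}^{(2)} = 11.9091965 + (11.9091965 − 11.9399373)/15 = 11.9071471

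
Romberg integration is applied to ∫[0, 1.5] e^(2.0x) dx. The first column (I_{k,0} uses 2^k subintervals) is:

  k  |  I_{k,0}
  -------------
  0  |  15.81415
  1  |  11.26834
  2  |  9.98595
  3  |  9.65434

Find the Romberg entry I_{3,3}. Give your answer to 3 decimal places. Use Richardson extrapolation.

9.543

I_{1,1} = (4·11.26834 − 15.81415) / 3 = 9.75307
I_{2,1} = 9.98595 + (9.98595 − 11.26834)/3 = 9.55849
I_{3,1} = (4·9.65434 − 9.98595) / 3 = 9.54380
I_{2,2} = (16·9.55849 − 9.75307) / 15 = 9.54552
I_{3,2} = (16·9.54380 − 9.55849) / 15 = 9.54282
I_{3,3} = 9.54282 + (9.54282 − 9.54552)/63 = 9.54278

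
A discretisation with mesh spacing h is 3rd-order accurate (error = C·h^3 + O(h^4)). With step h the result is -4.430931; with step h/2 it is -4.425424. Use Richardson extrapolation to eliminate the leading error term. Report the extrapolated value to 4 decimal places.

-4.4246

Extrapolated value = (8·A(h/2) − A(h)) / (8 − 1)
= (8·(-4.425424) − (-4.430931)) / 7
= -30.972461 / 7 = -4.424637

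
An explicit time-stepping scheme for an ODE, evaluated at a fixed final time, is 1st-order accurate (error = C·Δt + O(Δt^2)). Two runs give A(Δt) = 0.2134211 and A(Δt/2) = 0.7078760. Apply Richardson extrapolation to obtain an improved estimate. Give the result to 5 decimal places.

1.20233

The leading error scales as Δt; refining by a factor of 2 reduces it by 2^1 = 2.
Extrapolated value = (2·A(Δt/2) − A(Δt)) / (2 − 1)
= (2·0.7078760 − 0.2134211) / 1
= 1.2023309 / 1 = 1.2023309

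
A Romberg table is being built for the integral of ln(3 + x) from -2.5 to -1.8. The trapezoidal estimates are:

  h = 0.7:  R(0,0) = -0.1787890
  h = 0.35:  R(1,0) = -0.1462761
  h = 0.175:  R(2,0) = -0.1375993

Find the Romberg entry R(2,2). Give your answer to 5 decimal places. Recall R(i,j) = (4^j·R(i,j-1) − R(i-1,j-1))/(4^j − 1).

-0.13466

R(1,1) = -0.1462761 + (-0.1462761 − (-0.1787890))/3 = -0.1354385
R(2,1) = -0.1375993 + (-0.1375993 − (-0.1462761))/3 = -0.1347070
R(2,2) = (16·(-0.1347070) − (-0.1354385)) / 15 = -0.1346582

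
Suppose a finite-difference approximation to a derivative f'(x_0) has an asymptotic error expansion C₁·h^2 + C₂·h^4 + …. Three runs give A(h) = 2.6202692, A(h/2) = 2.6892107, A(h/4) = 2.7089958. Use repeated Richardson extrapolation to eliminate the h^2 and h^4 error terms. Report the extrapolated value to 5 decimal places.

First eliminate the h^2 term (factor 2^2 = 4):
  B₁ = (4·2.6892107 − 2.6202692)/3 = 2.7121912
  B₂ = (4·2.7089958 − 2.6892107)/3 = 2.7155908
Then eliminate the h^4 term (factor 2^4 = 16):
  (16·2.7155908 − 2.7121912)/15 = 2.7158174

2.71582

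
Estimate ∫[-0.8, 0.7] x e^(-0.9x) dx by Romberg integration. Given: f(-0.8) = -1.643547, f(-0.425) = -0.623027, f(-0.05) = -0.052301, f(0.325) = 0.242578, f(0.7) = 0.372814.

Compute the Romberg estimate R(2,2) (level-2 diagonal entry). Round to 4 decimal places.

R(0,0) (trapezoid, 1 panel, h=1.5000): -0.953050
R(1,0) (trapezoid, 2 panels, h=0.7500): -0.515751
R(2,0) (trapezoid, 4 panels, h=0.3750): -0.400544
R(1,1) = -0.515751 + (-0.515751 − (-0.953050))/3 = -0.369985
R(2,1) = -0.400544 + (-0.400544 − (-0.515751))/3 = -0.362142
R(2,2) = -0.362142 + (-0.362142 − (-0.369985))/15 = -0.361619

-0.3616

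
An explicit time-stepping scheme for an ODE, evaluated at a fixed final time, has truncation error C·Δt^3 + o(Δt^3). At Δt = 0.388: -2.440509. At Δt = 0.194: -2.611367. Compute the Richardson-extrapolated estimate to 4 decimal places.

-2.6358

Extrapolated value = (8·A(Δt/2) − A(Δt)) / (8 − 1)
= (8·(-2.611367) − (-2.440509)) / 7
= -18.450427 / 7 = -2.635775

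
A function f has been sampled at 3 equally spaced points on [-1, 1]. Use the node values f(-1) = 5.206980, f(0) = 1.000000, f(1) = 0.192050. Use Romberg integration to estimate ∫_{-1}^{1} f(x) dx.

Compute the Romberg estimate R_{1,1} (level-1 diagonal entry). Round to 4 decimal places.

R_{0,0} (trapezoid, 1 panel, h=2.0000): 5.399030
R_{1,0} (trapezoid, 2 panels, h=1.0000): 3.699515
R_{1,1} = 3.699515 + (3.699515 − 5.399030)/3 = 3.133010

3.1330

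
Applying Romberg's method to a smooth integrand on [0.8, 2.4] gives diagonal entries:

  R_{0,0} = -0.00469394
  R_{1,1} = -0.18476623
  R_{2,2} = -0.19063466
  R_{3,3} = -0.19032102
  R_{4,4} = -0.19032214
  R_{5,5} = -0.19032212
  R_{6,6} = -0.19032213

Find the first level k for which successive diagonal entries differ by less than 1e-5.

k = 4

|R_{1,1} − R_{0,0}| = 0.18007229 ≥ 1e-5
|R_{2,2} − R_{1,1}| = 0.00586843 ≥ 1e-5
|R_{3,3} − R_{2,2}| = 0.00031364 ≥ 1e-5
|R_{4,4} − R_{3,3}| = 0.00000112 < 1e-5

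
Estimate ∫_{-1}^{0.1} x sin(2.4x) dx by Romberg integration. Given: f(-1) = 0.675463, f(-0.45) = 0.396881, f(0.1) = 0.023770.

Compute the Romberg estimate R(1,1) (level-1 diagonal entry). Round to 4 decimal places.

R(0,0) (trapezoid, 1 panel, h=1.1000): 0.384578
R(1,0) (trapezoid, 2 panels, h=0.5500): 0.410574
R(1,1) = 0.410574 + (0.410574 − 0.384578)/3 = 0.419239

0.4192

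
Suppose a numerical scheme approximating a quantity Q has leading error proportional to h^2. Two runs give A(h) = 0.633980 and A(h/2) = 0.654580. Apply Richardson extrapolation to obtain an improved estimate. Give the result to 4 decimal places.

The leading error scales as h^2; refining by a factor of 2 reduces it by 2^2 = 4.
Extrapolated value = (4·A(h/2) − A(h)) / (4 − 1)
= (4·0.654580 − 0.633980) / 3
= 1.984340 / 3 = 0.661447

0.6614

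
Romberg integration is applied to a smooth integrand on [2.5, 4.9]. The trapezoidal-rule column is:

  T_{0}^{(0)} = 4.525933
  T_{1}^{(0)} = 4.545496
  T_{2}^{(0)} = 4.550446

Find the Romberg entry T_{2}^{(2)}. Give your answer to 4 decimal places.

T_{1}^{(1)} = (4·4.545496 − 4.525933) / 3 = 4.552017
T_{2}^{(1)} = (4·4.550446 − 4.545496) / 3 = 4.552096
T_{2}^{(2)} = 4.552096 + (4.552096 − 4.552017)/15 = 4.552101

4.5521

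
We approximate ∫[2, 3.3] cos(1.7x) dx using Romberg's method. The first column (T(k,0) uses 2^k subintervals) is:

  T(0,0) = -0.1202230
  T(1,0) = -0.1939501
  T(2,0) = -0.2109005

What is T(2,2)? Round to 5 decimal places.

T(1,1) = (4·(-0.1939501) − (-0.1202230)) / 3 = -0.2185258
T(2,1) = (4·(-0.2109005) − (-0.1939501)) / 3 = -0.2165506
T(2,2) = -0.2165506 + (-0.2165506 − (-0.2185258))/15 = -0.2164189
(Column j=1 coincides with Simpson's rule on the same nodes.)

-0.21642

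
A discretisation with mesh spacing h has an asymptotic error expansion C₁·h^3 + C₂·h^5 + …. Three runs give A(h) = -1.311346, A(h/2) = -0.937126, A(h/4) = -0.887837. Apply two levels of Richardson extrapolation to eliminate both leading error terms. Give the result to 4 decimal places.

First eliminate the h^3 term (factor 2^3 = 8):
  B₁ = (8·(-0.937126) − (-1.311346))/7 = -0.883666
  B₂ = (8·(-0.887837) − (-0.937126))/7 = -0.880796
Then eliminate the h^5 term (factor 2^5 = 32):
  (32·(-0.880796) − (-0.883666))/31 = -0.880703

-0.8807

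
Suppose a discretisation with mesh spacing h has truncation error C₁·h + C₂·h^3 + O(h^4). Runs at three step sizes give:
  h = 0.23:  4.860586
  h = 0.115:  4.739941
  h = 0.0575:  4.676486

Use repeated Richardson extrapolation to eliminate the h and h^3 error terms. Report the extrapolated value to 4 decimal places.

4.6121

First eliminate the h term (factor 2^1 = 2):
  B₁ = (2·4.739941 − 4.860586)/1 = 4.619296
  B₂ = (2·4.676486 − 4.739941)/1 = 4.613031
Then eliminate the h^3 term (factor 2^3 = 8):
  (8·4.613031 − 4.619296)/7 = 4.612136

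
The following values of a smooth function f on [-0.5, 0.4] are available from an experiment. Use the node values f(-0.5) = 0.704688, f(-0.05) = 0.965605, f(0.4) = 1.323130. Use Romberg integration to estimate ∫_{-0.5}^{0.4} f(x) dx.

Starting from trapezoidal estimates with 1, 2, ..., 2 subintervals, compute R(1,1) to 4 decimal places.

0.8835

R(0,0) (trapezoid, 1 panel, h=0.9000): 0.912518
R(1,0) (trapezoid, 2 panels, h=0.4500): 0.890781
R(1,1) = 0.890781 + (0.890781 − 0.912518)/3 = 0.883535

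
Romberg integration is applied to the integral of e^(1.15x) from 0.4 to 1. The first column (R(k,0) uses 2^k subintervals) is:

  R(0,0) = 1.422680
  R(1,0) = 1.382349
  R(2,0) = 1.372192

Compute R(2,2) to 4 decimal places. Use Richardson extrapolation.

Richardson extrapolation on the trapezoidal column (denominator 4−1=3):
R(1,1) = 1.382349 + (1.382349 − 1.422680)/3 = 1.368905
R(2,1) = (4·1.372192 − 1.382349) / 3 = 1.368806
R(2,2) = 1.368806 + (1.368806 − 1.368905)/15 = 1.368799

1.3688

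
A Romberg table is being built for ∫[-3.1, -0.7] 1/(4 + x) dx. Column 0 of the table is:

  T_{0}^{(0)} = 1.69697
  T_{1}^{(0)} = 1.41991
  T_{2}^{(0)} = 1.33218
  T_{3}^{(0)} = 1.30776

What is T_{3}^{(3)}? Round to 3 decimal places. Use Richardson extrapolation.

Richardson extrapolation on the trapezoidal column (denominator 4−1=3):
T_{1}^{(1)} = (4·1.41991 − 1.69697) / 3 = 1.32756
T_{2}^{(1)} = (4·1.33218 − 1.41991) / 3 = 1.30294
T_{3}^{(1)} = (4·1.30776 − 1.33218) / 3 = 1.29962
T_{2}^{(2)} = (16·1.30294 − 1.32756) / 15 = 1.30130
T_{3}^{(2)} = 1.29962 + (1.29962 − 1.30294)/15 = 1.29940
T_{3}^{(3)} = 1.29940 + (1.29940 − 1.30130)/63 = 1.29937

1.299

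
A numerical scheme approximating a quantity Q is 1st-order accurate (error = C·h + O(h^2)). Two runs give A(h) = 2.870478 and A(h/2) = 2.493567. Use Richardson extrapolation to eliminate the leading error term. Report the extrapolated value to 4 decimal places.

Extrapolated value = (2·A(h/2) − A(h)) / (2 − 1)
= (2·2.493567 − 2.870478) / 1
= 2.116656 / 1 = 2.116656

2.1167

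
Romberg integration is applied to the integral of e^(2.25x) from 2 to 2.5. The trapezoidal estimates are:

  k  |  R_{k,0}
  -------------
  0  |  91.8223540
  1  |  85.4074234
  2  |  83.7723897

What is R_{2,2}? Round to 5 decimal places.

Richardson extrapolation on the trapezoidal column (denominator 4−1=3):
R_{1,1} = 85.4074234 + (85.4074234 − 91.8223540)/3 = 83.2691132
R_{2,1} = 83.7723897 + (83.7723897 − 85.4074234)/3 = 83.2273785
R_{2,2} = 83.2273785 + (83.2273785 − 83.2691132)/15 = 83.2245962

83.22460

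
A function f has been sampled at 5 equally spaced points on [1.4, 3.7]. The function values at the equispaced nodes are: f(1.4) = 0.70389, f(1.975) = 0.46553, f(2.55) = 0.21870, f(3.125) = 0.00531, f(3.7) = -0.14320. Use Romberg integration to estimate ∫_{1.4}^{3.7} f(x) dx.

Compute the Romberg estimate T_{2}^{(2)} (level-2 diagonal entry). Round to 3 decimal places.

0.552

T_{0}^{(0)} (trapezoid, 1 panel, h=2.3000): 0.64479
T_{1}^{(0)} (trapezoid, 2 panels, h=1.1500): 0.57390
T_{2}^{(0)} (trapezoid, 4 panels, h=0.5750): 0.55768
T_{1}^{(1)} = 0.57390 + (0.57390 − 0.64479)/3 = 0.55027
T_{2}^{(1)} = 0.55768 + (0.55768 − 0.57390)/3 = 0.55227
T_{2}^{(2)} = 0.55227 + (0.55227 − 0.55027)/15 = 0.55240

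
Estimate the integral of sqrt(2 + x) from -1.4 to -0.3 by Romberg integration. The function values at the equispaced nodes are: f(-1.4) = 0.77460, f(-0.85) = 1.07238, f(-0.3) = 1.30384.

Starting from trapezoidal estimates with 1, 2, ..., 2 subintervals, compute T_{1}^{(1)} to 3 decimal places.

T_{0}^{(0)} (trapezoid, 1 panel, h=1.1000): 1.14314
T_{1}^{(0)} (trapezoid, 2 panels, h=0.5500): 1.16138
T_{1}^{(1)} = 1.16138 + (1.16138 − 1.14314)/3 = 1.16746

1.167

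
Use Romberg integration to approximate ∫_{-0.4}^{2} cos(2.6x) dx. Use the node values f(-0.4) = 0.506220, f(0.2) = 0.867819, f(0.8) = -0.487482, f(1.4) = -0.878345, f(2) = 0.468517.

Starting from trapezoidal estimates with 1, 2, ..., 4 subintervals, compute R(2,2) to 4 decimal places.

0.0170

R(0,0) (trapezoid, 1 panel, h=2.4000): 1.169684
R(1,0) (trapezoid, 2 panels, h=1.2000): -0.000136
R(2,0) (trapezoid, 4 panels, h=0.6000): -0.006384
R(1,1) = -0.000136 + (-0.000136 − 1.169684)/3 = -0.390076
R(2,1) = -0.006384 + (-0.006384 − (-0.000136))/3 = -0.008467
R(2,2) = -0.008467 + (-0.008467 − (-0.390076))/15 = 0.016974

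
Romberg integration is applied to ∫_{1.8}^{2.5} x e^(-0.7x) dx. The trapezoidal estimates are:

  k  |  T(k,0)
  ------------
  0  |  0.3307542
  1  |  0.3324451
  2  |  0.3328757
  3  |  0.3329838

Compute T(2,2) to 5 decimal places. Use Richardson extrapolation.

Richardson extrapolation on the trapezoidal column (denominator 4−1=3):
T(1,1) = (4·0.3324451 − 0.3307542) / 3 = 0.3330087
T(2,1) = 0.3328757 + (0.3328757 − 0.3324451)/3 = 0.3330192
T(2,2) = 0.3330192 + (0.3330192 − 0.3330087)/15 = 0.3330199

0.33302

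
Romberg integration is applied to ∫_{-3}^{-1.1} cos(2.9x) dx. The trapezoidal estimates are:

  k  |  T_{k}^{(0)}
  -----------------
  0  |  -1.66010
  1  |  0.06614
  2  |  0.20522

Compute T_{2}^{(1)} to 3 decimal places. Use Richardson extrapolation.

Richardson extrapolation on the trapezoidal column (denominator 4−1=3):
T_{2}^{(1)} = (4·0.20522 − 0.06614) / 3 = 0.25158

0.252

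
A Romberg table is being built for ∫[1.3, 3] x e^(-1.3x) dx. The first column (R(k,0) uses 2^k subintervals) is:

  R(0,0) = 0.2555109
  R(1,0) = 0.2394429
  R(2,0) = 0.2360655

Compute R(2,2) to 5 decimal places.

0.23500

Richardson extrapolation on the trapezoidal column (denominator 4−1=3):
R(1,1) = 0.2394429 + (0.2394429 − 0.2555109)/3 = 0.2340869
R(2,1) = 0.2360655 + (0.2360655 − 0.2394429)/3 = 0.2349397
R(2,2) = 0.2349397 + (0.2349397 − 0.2340869)/15 = 0.2349966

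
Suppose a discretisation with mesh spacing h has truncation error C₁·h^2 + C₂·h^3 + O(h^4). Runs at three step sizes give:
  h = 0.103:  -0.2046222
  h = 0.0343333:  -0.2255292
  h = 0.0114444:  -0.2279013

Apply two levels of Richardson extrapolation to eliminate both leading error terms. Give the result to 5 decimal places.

-0.22820

First eliminate the h^2 term (factor 3^2 = 9):
  B₁ = (9·(-0.2255292) − (-0.2046222))/8 = -0.2281426
  B₂ = (9·(-0.2279013) − (-0.2255292))/8 = -0.2281978
Then eliminate the h^3 term (factor 3^3 = 27):
  (27·(-0.2281978) − (-0.2281426))/26 = -0.2281999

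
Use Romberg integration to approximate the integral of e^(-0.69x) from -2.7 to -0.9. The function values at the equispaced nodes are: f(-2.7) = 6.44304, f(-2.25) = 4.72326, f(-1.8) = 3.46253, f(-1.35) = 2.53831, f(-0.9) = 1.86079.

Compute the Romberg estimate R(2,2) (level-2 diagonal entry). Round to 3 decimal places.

6.641

R(0,0) (trapezoid, 1 panel, h=1.8000): 7.47345
R(1,0) (trapezoid, 2 panels, h=0.9000): 6.85300
R(2,0) (trapezoid, 4 panels, h=0.4500): 6.69421
R(1,1) = 6.85300 + (6.85300 − 7.47345)/3 = 6.64618
R(2,1) = 6.69421 + (6.69421 − 6.85300)/3 = 6.64128
R(2,2) = 6.64128 + (6.64128 − 6.64618)/15 = 6.64095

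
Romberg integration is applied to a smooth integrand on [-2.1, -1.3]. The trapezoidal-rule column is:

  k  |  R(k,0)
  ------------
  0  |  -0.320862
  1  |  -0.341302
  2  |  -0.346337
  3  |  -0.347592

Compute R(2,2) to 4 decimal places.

-0.3480

R(1,1) = (4·(-0.341302) − (-0.320862)) / 3 = -0.348115
R(2,1) = -0.346337 + (-0.346337 − (-0.341302))/3 = -0.348015
R(2,2) = (16·(-0.348015) − (-0.348115)) / 15 = -0.348008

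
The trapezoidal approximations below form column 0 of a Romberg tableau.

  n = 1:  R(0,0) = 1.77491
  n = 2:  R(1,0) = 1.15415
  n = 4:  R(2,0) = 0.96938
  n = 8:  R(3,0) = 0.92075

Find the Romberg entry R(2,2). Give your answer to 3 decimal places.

0.905

R(1,1) = 1.15415 + (1.15415 − 1.77491)/3 = 0.94723
R(2,1) = (4·0.96938 − 1.15415) / 3 = 0.90779
R(2,2) = (16·0.90779 − 0.94723) / 15 = 0.90516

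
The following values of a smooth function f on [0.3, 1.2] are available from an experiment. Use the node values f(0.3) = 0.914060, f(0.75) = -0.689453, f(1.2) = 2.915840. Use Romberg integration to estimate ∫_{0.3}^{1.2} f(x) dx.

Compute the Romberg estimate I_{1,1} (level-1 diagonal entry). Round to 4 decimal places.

I_{0,0} (trapezoid, 1 panel, h=0.9000): 1.723455
I_{1,0} (trapezoid, 2 panels, h=0.4500): 0.551474
I_{1,1} = 0.551474 + (0.551474 − 1.723455)/3 = 0.160814

0.1608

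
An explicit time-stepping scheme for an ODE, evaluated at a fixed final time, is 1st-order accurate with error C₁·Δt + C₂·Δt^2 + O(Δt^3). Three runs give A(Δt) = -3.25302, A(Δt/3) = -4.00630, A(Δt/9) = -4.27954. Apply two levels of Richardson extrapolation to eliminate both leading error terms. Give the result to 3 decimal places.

-4.420

First eliminate the Δt term (factor 3^1 = 3):
  B₁ = (3·(-4.00630) − (-3.25302))/2 = -4.38294
  B₂ = (3·(-4.27954) − (-4.00630))/2 = -4.41616
Then eliminate the Δt^2 term (factor 3^2 = 9):
  (9·(-4.41616) − (-4.38294))/8 = -4.42031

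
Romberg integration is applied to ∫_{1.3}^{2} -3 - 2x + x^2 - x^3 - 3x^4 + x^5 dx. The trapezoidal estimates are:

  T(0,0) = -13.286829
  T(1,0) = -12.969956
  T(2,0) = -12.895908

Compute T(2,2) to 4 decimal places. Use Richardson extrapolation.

Richardson extrapolation on the trapezoidal column (denominator 4−1=3):
T(1,1) = (4·(-12.969956) − (-13.286829)) / 3 = -12.864332
T(2,1) = (4·(-12.895908) − (-12.969956)) / 3 = -12.871225
T(2,2) = (16·(-12.871225) − (-12.864332)) / 15 = -12.871685

-12.8717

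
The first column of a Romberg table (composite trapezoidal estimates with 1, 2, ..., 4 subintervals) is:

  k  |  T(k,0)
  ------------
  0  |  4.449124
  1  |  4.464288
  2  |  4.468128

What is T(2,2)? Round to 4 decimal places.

Richardson extrapolation on the trapezoidal column (denominator 4−1=3):
T(1,1) = 4.464288 + (4.464288 − 4.449124)/3 = 4.469343
T(2,1) = (4·4.468128 − 4.464288) / 3 = 4.469408
T(2,2) = (16·4.469408 − 4.469343) / 15 = 4.469412
(Column j=1 coincides with Simpson's rule on the same nodes.)

4.4694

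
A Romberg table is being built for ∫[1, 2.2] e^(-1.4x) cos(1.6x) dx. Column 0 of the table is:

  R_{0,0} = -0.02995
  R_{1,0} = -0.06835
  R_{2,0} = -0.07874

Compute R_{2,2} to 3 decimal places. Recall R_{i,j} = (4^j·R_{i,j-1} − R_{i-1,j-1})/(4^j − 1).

R_{1,1} = -0.06835 + (-0.06835 − (-0.02995))/3 = -0.08115
R_{2,1} = -0.07874 + (-0.07874 − (-0.06835))/3 = -0.08220
R_{2,2} = (16·(-0.08220) − (-0.08115)) / 15 = -0.08227

-0.082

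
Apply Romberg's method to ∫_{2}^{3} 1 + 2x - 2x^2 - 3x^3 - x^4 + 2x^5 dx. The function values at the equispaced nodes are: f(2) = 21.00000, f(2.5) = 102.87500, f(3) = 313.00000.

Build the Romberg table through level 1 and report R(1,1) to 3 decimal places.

R(0,0) (trapezoid, 1 panel, h=1.0000): 167.00000
R(1,0) (trapezoid, 2 panels, h=0.5000): 134.93750
R(1,1) = 134.93750 + (134.93750 − 167.00000)/3 = 124.25000

124.250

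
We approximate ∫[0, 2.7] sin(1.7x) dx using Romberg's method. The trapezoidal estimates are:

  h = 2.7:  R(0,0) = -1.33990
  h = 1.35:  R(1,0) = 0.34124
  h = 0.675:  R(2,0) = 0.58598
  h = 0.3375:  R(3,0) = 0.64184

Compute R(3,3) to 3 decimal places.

R(1,1) = 0.34124 + (0.34124 − (-1.33990))/3 = 0.90162
R(2,1) = 0.58598 + (0.58598 − 0.34124)/3 = 0.66756
R(3,1) = (4·0.64184 − 0.58598) / 3 = 0.66046
R(2,2) = (16·0.66756 − 0.90162) / 15 = 0.65196
R(3,2) = (16·0.66046 − 0.66756) / 15 = 0.65999
R(3,3) = 0.65999 + (0.65999 − 0.65196)/63 = 0.66012
(Column j=1 coincides with Simpson's rule on the same nodes.)

0.660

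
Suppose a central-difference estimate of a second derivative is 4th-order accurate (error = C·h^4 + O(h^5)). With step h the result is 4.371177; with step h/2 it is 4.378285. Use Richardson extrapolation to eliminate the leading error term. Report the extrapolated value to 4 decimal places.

4.3788

The leading error scales as h^4; refining by a factor of 2 reduces it by 2^4 = 16.
Extrapolated value = (16·A(h/2) − A(h)) / (16 − 1)
= (16·4.378285 − 4.371177) / 15
= 65.681383 / 15 = 4.378759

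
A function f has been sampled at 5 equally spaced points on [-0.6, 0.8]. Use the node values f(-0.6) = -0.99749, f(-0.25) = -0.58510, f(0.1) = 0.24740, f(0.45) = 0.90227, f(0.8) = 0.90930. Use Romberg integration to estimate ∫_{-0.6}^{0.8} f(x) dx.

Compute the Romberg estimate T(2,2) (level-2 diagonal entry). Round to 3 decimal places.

0.194

T(0,0) (trapezoid, 1 panel, h=1.4000): -0.06173
T(1,0) (trapezoid, 2 panels, h=0.7000): 0.14231
T(2,0) (trapezoid, 4 panels, h=0.3500): 0.18217
T(1,1) = 0.14231 + (0.14231 − (-0.06173))/3 = 0.21032
T(2,1) = 0.18217 + (0.18217 − 0.14231)/3 = 0.19546
T(2,2) = 0.19546 + (0.19546 − 0.21032)/15 = 0.19447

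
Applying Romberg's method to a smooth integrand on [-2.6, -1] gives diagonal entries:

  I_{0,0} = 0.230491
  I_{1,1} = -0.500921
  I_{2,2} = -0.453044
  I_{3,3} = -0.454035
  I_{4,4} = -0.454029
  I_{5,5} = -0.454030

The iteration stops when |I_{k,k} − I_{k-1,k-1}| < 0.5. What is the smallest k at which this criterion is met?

|I_{1,1} − I_{0,0}| = 0.731412 ≥ 0.5
|I_{2,2} − I_{1,1}| = 0.047877 < 0.5

k = 2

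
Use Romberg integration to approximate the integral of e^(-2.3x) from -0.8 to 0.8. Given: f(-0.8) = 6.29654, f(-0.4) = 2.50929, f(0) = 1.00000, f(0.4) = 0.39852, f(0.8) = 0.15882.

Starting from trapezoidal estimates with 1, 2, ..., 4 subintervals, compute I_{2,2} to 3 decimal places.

I_{0,0} (trapezoid, 1 panel, h=1.6000): 5.16429
I_{1,0} (trapezoid, 2 panels, h=0.8000): 3.38214
I_{2,0} (trapezoid, 4 panels, h=0.4000): 2.85420
I_{1,1} = 3.38214 + (3.38214 − 5.16429)/3 = 2.78809
I_{2,1} = 2.85420 + (2.85420 − 3.38214)/3 = 2.67822
I_{2,2} = 2.67822 + (2.67822 − 2.78809)/15 = 2.67090

2.671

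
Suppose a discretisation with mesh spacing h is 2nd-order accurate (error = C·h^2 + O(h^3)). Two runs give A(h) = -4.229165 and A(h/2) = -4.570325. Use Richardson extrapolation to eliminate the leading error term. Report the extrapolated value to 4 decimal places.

The leading error scales as h^2; refining by a factor of 2 reduces it by 2^2 = 4.
Extrapolated value = (4·A(h/2) − A(h)) / (4 − 1)
= (4·(-4.570325) − (-4.229165)) / 3
= -14.052135 / 3 = -4.684045

-4.6840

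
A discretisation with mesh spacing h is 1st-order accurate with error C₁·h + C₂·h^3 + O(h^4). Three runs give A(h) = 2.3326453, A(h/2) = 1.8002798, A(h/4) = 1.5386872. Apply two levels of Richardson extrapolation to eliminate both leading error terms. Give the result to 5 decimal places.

First eliminate the h term (factor 2^1 = 2):
  B₁ = (2·1.8002798 − 2.3326453)/1 = 1.2679143
  B₂ = (2·1.5386872 − 1.8002798)/1 = 1.2770946
Then eliminate the h^3 term (factor 2^3 = 8):
  (8·1.2770946 − 1.2679143)/7 = 1.2784061

1.27841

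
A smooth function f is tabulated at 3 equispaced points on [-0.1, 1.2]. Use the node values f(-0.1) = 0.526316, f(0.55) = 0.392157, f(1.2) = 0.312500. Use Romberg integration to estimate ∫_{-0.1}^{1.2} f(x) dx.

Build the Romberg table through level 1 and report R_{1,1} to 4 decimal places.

0.5216

R_{0,0} (trapezoid, 1 panel, h=1.3000): 0.545230
R_{1,0} (trapezoid, 2 panels, h=0.6500): 0.527517
R_{1,1} = 0.527517 + (0.527517 − 0.545230)/3 = 0.521613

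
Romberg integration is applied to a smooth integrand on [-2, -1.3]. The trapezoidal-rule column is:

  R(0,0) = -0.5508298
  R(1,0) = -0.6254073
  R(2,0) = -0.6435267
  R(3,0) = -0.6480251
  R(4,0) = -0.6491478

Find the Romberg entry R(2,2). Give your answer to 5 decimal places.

R(1,1) = (4·(-0.6254073) − (-0.5508298)) / 3 = -0.6502665
R(2,1) = (4·(-0.6435267) − (-0.6254073)) / 3 = -0.6495665
R(2,2) = -0.6495665 + (-0.6495665 − (-0.6502665))/15 = -0.6495198

-0.64952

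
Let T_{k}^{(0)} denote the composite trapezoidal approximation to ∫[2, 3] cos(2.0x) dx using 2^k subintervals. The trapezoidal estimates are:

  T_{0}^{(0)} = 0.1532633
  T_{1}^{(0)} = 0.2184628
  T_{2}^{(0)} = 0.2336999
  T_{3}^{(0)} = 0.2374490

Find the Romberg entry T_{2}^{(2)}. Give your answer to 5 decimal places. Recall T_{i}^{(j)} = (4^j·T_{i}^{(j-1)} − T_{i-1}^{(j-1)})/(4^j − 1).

Richardson extrapolation on the trapezoidal column (denominator 4−1=3):
T_{1}^{(1)} = (4·0.2184628 − 0.1532633) / 3 = 0.2401960
T_{2}^{(1)} = (4·0.2336999 − 0.2184628) / 3 = 0.2387789
T_{2}^{(2)} = 0.2387789 + (0.2387789 − 0.2401960)/15 = 0.2386844

0.23868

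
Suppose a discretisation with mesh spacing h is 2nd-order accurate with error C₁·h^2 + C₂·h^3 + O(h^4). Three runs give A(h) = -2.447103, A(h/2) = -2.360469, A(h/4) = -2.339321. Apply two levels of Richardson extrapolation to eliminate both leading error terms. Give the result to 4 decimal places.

-2.3324

First eliminate the h^2 term (factor 2^2 = 4):
  B₁ = (4·(-2.360469) − (-2.447103))/3 = -2.331591
  B₂ = (4·(-2.339321) − (-2.360469))/3 = -2.332272
Then eliminate the h^3 term (factor 2^3 = 8):
  (8·(-2.332272) − (-2.331591))/7 = -2.332369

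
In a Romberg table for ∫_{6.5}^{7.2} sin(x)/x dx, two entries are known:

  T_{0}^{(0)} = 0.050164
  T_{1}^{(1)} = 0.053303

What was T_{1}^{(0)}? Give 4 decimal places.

0.0525

From T_{1}^{(1)} = (4·T_{1}^{(0)} − T_{0}^{(0)})/3, solve for T_{1}^{(0)}:
4·T_{1}^{(0)} = 3·0.053303 + 0.050164 = 0.210073
T_{1}^{(0)} = 0.052518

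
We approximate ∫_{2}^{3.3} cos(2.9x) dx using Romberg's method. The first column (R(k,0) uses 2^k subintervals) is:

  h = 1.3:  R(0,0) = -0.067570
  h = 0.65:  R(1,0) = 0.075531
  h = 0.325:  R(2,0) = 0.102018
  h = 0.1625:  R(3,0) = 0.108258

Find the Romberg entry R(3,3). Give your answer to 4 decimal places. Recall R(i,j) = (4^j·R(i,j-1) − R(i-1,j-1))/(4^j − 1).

0.1103

Richardson extrapolation on the trapezoidal column (denominator 4−1=3):
R(1,1) = (4·0.075531 − (-0.067570)) / 3 = 0.123231
R(2,1) = (4·0.102018 − 0.075531) / 3 = 0.110847
R(3,1) = 0.108258 + (0.108258 − 0.102018)/3 = 0.110338
R(2,2) = 0.110847 + (0.110847 − 0.123231)/15 = 0.110021
R(3,2) = (16·0.110338 − 0.110847) / 15 = 0.110304
R(3,3) = 0.110304 + (0.110304 − 0.110021)/63 = 0.110308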